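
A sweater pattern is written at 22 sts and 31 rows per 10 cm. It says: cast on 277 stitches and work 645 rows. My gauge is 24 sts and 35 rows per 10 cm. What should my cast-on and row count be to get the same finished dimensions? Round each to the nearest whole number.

Cast on 302 stitches; work 728 rows.

Stitches: 277 × 24/22 = 302.18 → 302.
Rows: 645 × 35/31 = 728.23 → 728.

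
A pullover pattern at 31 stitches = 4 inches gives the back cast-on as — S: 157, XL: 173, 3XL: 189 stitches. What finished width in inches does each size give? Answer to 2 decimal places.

31/4 = 7.75 sts per in.
S: 157 / 7.75 = 20.258 → 20.26 in.
XL: 173 / 7.75 = 22.323 → 22.32 in.
3XL: 189 / 7.75 = 24.387 → 24.39 in.

S 20.26 inches; XL 22.32 inches; 3XL 24.39 inches.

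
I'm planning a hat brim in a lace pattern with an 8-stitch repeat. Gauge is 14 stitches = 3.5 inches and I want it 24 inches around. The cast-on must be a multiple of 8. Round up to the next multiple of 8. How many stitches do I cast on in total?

96 stitches.

14 / 3.5 = 4 sts per inch.
24 × 4 = 96.00 sts.
Next multiple of 8: 96.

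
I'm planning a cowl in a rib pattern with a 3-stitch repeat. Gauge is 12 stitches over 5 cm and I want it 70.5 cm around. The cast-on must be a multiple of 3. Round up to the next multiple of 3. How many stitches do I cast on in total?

12 / 5 = 2.4 sts per cm.
70.5 × 2.4 = 169.20 sts.
Next multiple of 3: 171.

171 stitches.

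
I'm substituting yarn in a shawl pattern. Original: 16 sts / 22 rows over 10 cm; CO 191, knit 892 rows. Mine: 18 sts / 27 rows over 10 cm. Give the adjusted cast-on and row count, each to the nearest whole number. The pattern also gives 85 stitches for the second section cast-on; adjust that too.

Cast on 215 stitches; work 1095 rows; second section cast-on 96 stitches.

Stitches: 191 × 18/16 = 214.88 → 215.
Rows: 892 × 27/22 = 1094.73 → 1095.
second section cast-on: 85 × 18/16 = 95.62 → 96.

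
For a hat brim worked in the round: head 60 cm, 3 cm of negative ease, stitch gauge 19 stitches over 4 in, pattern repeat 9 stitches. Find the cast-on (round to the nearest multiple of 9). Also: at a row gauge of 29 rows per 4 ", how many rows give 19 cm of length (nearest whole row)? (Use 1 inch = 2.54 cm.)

Cast on 108 stitches; work 54 rows.

Finished = 60 − 3 = 57 cm.
57 cm × 1/2.54 = 22.44 inches.
19/4 = 4.75 sts per in; 22.44 × 4.75 = 106.59 sts.
Nearest multiple of 9 → 108.
19 cm = 7.48 inches; × 7.25 = 54.23 → 54 rows.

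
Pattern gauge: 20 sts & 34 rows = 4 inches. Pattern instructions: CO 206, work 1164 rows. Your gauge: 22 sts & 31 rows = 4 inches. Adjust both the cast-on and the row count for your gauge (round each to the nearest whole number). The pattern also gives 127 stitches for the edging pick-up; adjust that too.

Stitches: 206 × 22/20 = 226.60 → 227.
Rows: 1164 × 31/34 = 1061.29 → 1061.
edging pick-up: 127 × 22/20 = 139.70 → 140.

Cast on 227 stitches; work 1061 rows; edging pick-up 140 stitches.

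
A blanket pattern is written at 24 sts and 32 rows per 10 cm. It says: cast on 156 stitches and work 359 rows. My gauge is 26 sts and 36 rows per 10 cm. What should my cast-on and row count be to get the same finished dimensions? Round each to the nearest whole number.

Stitches: 156 × 26/24 = 169.00 → 169.
Rows: 359 × 36/32 = 403.88 → 404.

Cast on 169 stitches; work 404 rows.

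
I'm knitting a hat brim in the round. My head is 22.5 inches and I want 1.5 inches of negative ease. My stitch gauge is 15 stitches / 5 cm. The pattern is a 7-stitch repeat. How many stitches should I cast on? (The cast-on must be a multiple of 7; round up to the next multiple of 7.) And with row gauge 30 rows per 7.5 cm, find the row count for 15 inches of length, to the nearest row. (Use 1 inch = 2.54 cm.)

Finished = 22.5 − 1.5 = 21 inches.
21 inches × 2.54 = 53.34 cm.
15/5 = 3 sts per cm; 53.34 × 3 = 160.02 sts.
Next multiple of 7 → 161.
15 inches = 38.10 cm; × 4 = 152.40 → 152 rows.

Cast on 161 stitches; work 152 rows.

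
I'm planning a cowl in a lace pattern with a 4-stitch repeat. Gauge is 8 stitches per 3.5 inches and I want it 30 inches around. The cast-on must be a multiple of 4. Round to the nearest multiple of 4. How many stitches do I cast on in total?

8 / 3.5 = 2.286 sts per inch.
30 × 2.286 = 68.57 sts.
Nearest multiple of 4: 68.

68 stitches.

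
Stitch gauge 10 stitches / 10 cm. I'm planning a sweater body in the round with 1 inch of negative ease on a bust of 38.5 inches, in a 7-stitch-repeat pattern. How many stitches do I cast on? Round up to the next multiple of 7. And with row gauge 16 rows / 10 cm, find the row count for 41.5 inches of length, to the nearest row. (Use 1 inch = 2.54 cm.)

Cast on 98 stitches; work 169 rows.

Finished = 38.5 − 1 = 37.5 inches.
37.5 inches × 2.54 = 95.25 cm.
10/10 = 1 sts per cm; 95.25 × 1 = 95.25 sts.
Next multiple of 7 → 98.
41.5 inches = 105.41 cm; × 1.6 = 168.66 → 169 rows.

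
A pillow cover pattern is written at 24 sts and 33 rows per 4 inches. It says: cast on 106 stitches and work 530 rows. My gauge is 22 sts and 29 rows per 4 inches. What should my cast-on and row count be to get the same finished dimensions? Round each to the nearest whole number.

Stitches: 106 × 22/24 = 97.17 → 97.
Rows: 530 × 29/33 = 465.76 → 466.

Cast on 97 stitches; work 466 rows.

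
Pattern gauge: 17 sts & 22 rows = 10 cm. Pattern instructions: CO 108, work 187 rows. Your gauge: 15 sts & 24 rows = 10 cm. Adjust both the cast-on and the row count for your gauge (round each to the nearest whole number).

Cast on 95 stitches; work 204 rows.

Stitches: 108 × 15/17 = 95.29 → 95.
Rows: 187 × 24/22 = 204.00 → 204.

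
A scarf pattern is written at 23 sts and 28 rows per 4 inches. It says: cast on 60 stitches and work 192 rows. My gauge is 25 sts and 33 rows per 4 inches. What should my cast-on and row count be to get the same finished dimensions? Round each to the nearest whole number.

Cast on 65 stitches; work 226 rows.

Stitches: 60 × 25/23 = 65.22 → 65.
Rows: 192 × 33/28 = 226.29 → 226.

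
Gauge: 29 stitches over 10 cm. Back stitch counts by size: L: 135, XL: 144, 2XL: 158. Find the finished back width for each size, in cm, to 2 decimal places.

29/10 = 2.9 sts per cm.
L: 135 / 2.9 = 46.552 → 46.55 cm.
XL: 144 / 2.9 = 49.655 → 49.66 cm.
2XL: 158 / 2.9 = 54.483 → 54.48 cm.

L 46.55 cm; XL 49.66 cm; 2XL 54.48 cm.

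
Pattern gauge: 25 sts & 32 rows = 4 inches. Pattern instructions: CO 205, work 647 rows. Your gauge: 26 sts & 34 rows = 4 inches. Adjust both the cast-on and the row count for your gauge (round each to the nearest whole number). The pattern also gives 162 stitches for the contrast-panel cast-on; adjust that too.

Cast on 213 stitches; work 687 rows; contrast-panel cast-on 168 stitches.

Stitches: 205 × 26/25 = 213.20 → 213.
Rows: 647 × 34/32 = 687.44 → 687.
contrast-panel cast-on: 162 × 26/25 = 168.48 → 168.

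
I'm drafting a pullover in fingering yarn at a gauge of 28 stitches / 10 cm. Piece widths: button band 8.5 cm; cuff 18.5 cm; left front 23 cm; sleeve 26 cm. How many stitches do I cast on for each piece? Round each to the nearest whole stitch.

Rate = 28/10 = 2.8 sts per cm.
button band: 8.5 × 2.8 = 23.80 → 24.
cuff: 18.5 × 2.8 = 51.80 → 52.
left front: 23 × 2.8 = 64.40 → 64.
sleeve: 26 × 2.8 = 72.80 → 73.

button band 24; cuff 52; left front 64; sleeve 73.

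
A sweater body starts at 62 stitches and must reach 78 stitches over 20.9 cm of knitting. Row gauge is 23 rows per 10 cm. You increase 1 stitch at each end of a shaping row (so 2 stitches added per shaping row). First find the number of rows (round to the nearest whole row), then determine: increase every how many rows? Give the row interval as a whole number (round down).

Increase every 6th row.

Rows = 20.9 × 2.3 = 48.1 → 48 rows.
Stitches to add: 16 → 8 shaping rows (at 2 st each).
48 / 8 = 6.00 → every 6 rows.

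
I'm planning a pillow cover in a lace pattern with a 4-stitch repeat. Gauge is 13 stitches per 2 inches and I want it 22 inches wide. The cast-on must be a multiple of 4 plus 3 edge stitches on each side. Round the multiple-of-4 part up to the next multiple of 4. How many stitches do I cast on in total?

13 / 2 = 6.5 sts per inch.
22 × 6.5 = 143.00 sts.
Less 6 edge sts → 137.00 for the repeat.
Next multiple of 4: 140.
Add back 6 edge sts → 146.

CO 146 sts.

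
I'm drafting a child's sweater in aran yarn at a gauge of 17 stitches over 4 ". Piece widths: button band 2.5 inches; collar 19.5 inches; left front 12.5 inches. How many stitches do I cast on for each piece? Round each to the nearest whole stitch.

Rate = 17/4 = 4.25 sts per in.
button band: 2.5 × 4.25 = 10.62 → 11.
collar: 19.5 × 4.25 = 82.88 → 83.
left front: 12.5 × 4.25 = 53.12 → 53.

button band 11; collar 83; left front 53.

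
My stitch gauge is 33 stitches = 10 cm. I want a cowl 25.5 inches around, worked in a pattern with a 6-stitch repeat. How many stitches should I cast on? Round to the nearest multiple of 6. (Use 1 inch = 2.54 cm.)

25.5 in = 25.5 × 2.54 = 64.77 cm.
33 / 10 = 3.3 sts/cm.
64.77 × 3.3 = 213.74 sts.
→ 216.

216 stitches.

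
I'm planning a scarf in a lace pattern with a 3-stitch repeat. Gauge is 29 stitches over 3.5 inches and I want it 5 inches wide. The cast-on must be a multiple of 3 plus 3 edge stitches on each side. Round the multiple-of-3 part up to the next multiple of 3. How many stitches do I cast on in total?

29 / 3.5 = 8.286 sts per inch.
5 × 8.286 = 41.43 sts.
Less 6 edge sts → 35.43 for the repeat.
Next multiple of 3: 36.
Add back 6 edge sts → 42.

CO 42 sts.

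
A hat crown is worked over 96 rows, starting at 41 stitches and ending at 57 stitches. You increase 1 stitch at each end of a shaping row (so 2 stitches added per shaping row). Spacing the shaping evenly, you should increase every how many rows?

Stitches to add: |57 − 41| = 16.
Shaping rows needed: 16 / 2 = 8.
96 rows / 8 = every 12 rows.

Increase every 12th row.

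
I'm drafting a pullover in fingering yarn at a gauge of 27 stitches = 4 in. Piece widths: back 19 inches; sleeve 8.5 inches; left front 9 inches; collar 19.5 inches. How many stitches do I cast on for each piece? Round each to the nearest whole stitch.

back 128; sleeve 57; left front 61; collar 132.

Rate = 27/4 = 6.75 sts per in.
back: 19 × 6.75 = 128.25 → 128.
sleeve: 8.5 × 6.75 = 57.38 → 57.
left front: 9 × 6.75 = 60.75 → 61.
collar: 19.5 × 6.75 = 131.62 → 132.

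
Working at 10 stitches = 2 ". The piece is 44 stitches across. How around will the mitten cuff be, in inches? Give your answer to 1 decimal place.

8.8 inches.

10 stitches / 2 inch = 5 stitches per inch.
44 / 5 = 8.80 inches.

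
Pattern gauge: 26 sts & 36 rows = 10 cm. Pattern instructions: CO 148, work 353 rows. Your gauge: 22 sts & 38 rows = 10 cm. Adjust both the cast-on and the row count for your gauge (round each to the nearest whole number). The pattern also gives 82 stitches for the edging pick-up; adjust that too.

Stitches: 148 × 22/26 = 125.23 → 125.
Rows: 353 × 38/36 = 372.61 → 373.
edging pick-up: 82 × 22/26 = 69.38 → 69.

Cast on 125 stitches; work 373 rows; edging pick-up 69 stitches.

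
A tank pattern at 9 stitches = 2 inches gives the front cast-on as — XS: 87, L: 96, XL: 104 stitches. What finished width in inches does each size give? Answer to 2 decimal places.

XS 19.33 inches; L 21.33 inches; XL 23.11 inches.

9/2 = 4.5 sts per in.
XS: 87 / 4.5 = 19.333 → 19.33 in.
L: 96 / 4.5 = 21.333 → 21.33 in.
XL: 104 / 4.5 = 23.111 → 23.11 in.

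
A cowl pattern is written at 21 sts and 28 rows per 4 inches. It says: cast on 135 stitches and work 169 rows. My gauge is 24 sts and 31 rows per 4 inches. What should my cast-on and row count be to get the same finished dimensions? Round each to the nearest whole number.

Cast on 154 stitches; work 187 rows.

Stitches: 135 × 24/21 = 154.29 → 154.
Rows: 169 × 31/28 = 187.11 → 187.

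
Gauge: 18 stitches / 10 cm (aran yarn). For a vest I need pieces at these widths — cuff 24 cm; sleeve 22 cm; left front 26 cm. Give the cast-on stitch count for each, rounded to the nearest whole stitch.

cuff 43; sleeve 40; left front 47.

Rate = 18/10 = 1.8 sts per cm.
cuff: 24 × 1.8 = 43.20 → 43.
sleeve: 22 × 1.8 = 39.60 → 40.
left front: 26 × 1.8 = 46.80 → 47.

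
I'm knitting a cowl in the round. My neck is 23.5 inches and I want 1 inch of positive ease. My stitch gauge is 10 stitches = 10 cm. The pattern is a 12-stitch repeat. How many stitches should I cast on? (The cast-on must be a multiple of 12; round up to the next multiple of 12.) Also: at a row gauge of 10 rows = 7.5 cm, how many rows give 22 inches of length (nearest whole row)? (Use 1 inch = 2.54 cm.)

Finished = 23.5 + 1 = 24.5 inches.
24.5 inches × 2.54 = 62.23 cm.
10/10 = 1 sts per cm; 62.23 × 1 = 62.23 sts.
Next multiple of 12 → 72.
22 inches = 55.88 cm; × 1.333 = 74.51 → 75 rows.

Cast on 72 stitches; work 75 rows.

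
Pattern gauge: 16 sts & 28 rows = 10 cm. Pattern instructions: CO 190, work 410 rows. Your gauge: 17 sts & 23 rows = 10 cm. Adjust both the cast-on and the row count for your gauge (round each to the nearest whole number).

Stitches: 190 × 17/16 = 201.88 → 202.
Rows: 410 × 23/28 = 336.79 → 337.

Cast on 202 stitches; work 337 rows.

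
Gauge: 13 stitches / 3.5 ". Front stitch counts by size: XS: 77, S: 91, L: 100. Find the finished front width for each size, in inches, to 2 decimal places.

13/3.5 = 3.714 sts per in.
XS: 77 / 3.714 = 20.731 → 20.73 in.
S: 91 / 3.714 = 24.500 → 24.50 in.
L: 100 / 3.714 = 26.923 → 26.92 in.

XS 20.73 inches; S 24.50 inches; L 26.92 inches.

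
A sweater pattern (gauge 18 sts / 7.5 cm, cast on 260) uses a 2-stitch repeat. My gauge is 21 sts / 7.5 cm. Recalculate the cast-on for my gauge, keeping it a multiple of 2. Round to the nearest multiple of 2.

260 × 21 / 18 = 303.33.
Nearest multiple of 2: 304.

Cast on 304 stitches.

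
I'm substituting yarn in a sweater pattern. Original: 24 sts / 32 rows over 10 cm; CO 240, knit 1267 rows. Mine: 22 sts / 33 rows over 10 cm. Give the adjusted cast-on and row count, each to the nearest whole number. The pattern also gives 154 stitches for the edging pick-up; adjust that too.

Stitches: 240 × 22/24 = 220.00 → 220.
Rows: 1267 × 33/32 = 1306.59 → 1307.
edging pick-up: 154 × 22/24 = 141.17 → 141.

Cast on 220 stitches; work 1307 rows; edging pick-up 141 stitches.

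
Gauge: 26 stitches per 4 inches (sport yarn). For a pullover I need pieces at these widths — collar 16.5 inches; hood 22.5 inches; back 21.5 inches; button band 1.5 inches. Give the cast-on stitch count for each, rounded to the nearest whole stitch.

collar 107; hood 146; back 140; button band 10.

Rate = 26/4 = 6.5 sts per in.
collar: 16.5 × 6.5 = 107.25 → 107.
hood: 22.5 × 6.5 = 146.25 → 146.
back: 21.5 × 6.5 = 139.75 → 140.
button band: 1.5 × 6.5 = 9.75 → 10.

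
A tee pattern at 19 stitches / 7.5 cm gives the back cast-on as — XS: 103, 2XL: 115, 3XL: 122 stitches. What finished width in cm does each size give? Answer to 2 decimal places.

19/7.5 = 2.533 sts per cm.
XS: 103 / 2.533 = 40.658 → 40.66 cm.
2XL: 115 / 2.533 = 45.395 → 45.39 cm.
3XL: 122 / 2.533 = 48.158 → 48.16 cm.

XS 40.66 cm; 2XL 45.39 cm; 3XL 48.16 cm.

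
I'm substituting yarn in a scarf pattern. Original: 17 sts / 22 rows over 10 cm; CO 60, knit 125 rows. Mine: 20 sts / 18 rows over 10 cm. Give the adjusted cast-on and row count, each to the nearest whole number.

Stitches: 60 × 20/17 = 70.59 → 71.
Rows: 125 × 18/22 = 102.27 → 102.

Cast on 71 stitches; work 102 rows.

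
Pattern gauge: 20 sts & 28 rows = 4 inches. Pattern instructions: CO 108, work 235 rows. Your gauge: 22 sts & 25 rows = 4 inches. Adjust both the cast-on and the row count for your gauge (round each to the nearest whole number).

Stitches: 108 × 22/20 = 118.80 → 119.
Rows: 235 × 25/28 = 209.82 → 210.

Cast on 119 stitches; work 210 rows.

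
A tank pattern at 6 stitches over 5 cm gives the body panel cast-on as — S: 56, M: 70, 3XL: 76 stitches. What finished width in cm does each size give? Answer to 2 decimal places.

6/5 = 1.2 sts per cm.
S: 56 / 1.2 = 46.667 → 46.67 cm.
M: 70 / 1.2 = 58.333 → 58.33 cm.
3XL: 76 / 1.2 = 63.333 → 63.33 cm.

S 46.67 cm; M 58.33 cm; 3XL 63.33 cm.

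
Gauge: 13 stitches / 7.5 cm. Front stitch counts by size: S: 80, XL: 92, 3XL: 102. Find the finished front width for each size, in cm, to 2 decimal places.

13/7.5 = 1.733 sts per cm.
S: 80 / 1.733 = 46.154 → 46.15 cm.
XL: 92 / 1.733 = 53.077 → 53.08 cm.
3XL: 102 / 1.733 = 58.846 → 58.85 cm.

S 46.15 cm; XL 53.08 cm; 3XL 58.85 cm.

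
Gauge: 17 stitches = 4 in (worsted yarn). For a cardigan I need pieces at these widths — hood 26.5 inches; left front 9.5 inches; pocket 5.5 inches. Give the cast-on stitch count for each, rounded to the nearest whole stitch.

hood 113; left front 40; pocket 23.

Rate = 17/4 = 4.25 sts per in.
hood: 26.5 × 4.25 = 112.62 → 113.
left front: 9.5 × 4.25 = 40.38 → 40.
pocket: 5.5 × 4.25 = 23.38 → 23.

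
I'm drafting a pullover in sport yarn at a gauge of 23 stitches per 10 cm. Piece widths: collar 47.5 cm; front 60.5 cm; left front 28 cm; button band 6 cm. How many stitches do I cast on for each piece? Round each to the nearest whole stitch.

Rate = 23/10 = 2.3 sts per cm.
collar: 47.5 × 2.3 = 109.25 → 109.
front: 60.5 × 2.3 = 139.15 → 139.
left front: 28 × 2.3 = 64.40 → 64.
button band: 6 × 2.3 = 13.80 → 14.

collar 109; front 139; left front 64; button band 14.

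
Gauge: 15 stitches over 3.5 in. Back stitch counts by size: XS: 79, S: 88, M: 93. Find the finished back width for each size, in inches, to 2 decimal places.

15/3.5 = 4.286 sts per in.
XS: 79 / 4.286 = 18.433 → 18.43 in.
S: 88 / 4.286 = 20.533 → 20.53 in.
M: 93 / 4.286 = 21.700 → 21.70 in.

XS 18.43 inches; S 20.53 inches; M 21.70 inches.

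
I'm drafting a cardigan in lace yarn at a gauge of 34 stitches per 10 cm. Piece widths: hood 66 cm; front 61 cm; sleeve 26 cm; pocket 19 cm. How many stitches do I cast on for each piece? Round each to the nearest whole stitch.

Rate = 34/10 = 3.4 sts per cm.
hood: 66 × 3.4 = 224.40 → 224.
front: 61 × 3.4 = 207.40 → 207.
sleeve: 26 × 3.4 = 88.40 → 88.
pocket: 19 × 3.4 = 64.60 → 65.

hood 224; front 207; sleeve 88; pocket 65.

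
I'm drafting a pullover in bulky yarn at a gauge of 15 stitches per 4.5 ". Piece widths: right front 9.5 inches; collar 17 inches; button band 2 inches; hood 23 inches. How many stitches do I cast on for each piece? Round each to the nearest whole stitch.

Rate = 15/4.5 = 3.333 sts per in.
right front: 9.5 × 3.333 = 31.67 → 32.
collar: 17 × 3.333 = 56.67 → 57.
button band: 2 × 3.333 = 6.67 → 7.
hood: 23 × 3.333 = 76.67 → 77.

right front 32; collar 57; button band 7; hood 77.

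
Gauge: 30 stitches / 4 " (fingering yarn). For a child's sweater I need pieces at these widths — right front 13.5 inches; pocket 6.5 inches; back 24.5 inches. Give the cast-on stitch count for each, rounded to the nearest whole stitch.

Rate = 30/4 = 7.5 sts per in.
right front: 13.5 × 7.5 = 101.25 → 101.
pocket: 6.5 × 7.5 = 48.75 → 49.
back: 24.5 × 7.5 = 183.75 → 184.

right front 101; pocket 49; back 184.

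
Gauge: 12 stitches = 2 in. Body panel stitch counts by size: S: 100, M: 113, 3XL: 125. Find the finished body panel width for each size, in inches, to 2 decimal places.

S 16.67 inches; M 18.83 inches; 3XL 20.83 inches.

12/2 = 6 sts per in.
S: 100 / 6 = 16.667 → 16.67 in.
M: 113 / 6 = 18.833 → 18.83 in.
3XL: 125 / 6 = 20.833 → 20.83 in.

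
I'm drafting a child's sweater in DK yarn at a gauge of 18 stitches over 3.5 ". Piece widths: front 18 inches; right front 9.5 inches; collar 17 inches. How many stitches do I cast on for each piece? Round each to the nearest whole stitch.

front 93; right front 49; collar 87.

Rate = 18/3.5 = 5.143 sts per in.
front: 18 × 5.143 = 92.57 → 93.
right front: 9.5 × 5.143 = 48.86 → 49.
collar: 17 × 5.143 = 87.43 → 87.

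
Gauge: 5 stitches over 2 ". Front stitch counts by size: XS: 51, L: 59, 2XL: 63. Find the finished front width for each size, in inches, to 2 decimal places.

5/2 = 2.5 sts per in.
XS: 51 / 2.5 = 20.400 → 20.40 in.
L: 59 / 2.5 = 23.600 → 23.60 in.
2XL: 63 / 2.5 = 25.200 → 25.20 in.

XS 20.40 inches; L 23.60 inches; 2XL 25.20 inches.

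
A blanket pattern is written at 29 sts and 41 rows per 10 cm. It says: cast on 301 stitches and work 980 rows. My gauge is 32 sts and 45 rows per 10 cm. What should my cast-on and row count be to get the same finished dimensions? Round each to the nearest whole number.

Stitches: 301 × 32/29 = 332.14 → 332.
Rows: 980 × 45/41 = 1075.61 → 1076.

Cast on 332 stitches; work 1076 rows.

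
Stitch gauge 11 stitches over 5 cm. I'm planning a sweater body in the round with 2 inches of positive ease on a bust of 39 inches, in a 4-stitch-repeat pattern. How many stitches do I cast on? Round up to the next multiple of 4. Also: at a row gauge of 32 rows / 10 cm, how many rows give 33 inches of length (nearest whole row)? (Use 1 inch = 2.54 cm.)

Finished = 39 + 2 = 41 inches.
41 inches × 2.54 = 104.14 cm.
11/5 = 2.2 sts per cm; 104.14 × 2.2 = 229.11 sts.
Next multiple of 4 → 232.
33 inches = 83.82 cm; × 3.2 = 268.22 → 268 rows.

Cast on 232 stitches; work 268 rows.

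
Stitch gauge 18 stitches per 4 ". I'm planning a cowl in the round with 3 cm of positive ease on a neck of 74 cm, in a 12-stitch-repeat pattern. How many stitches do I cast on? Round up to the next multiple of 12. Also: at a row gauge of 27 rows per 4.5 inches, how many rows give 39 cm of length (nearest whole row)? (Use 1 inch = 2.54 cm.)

Finished = 74 + 3 = 77 cm.
77 cm × 1/2.54 = 30.31 inches.
18/4 = 4.5 sts per in; 30.31 × 4.5 = 136.42 sts.
Next multiple of 12 → 144.
39 cm = 15.35 inches; × 6 = 92.13 → 92 rows.

Cast on 144 stitches; work 92 rows.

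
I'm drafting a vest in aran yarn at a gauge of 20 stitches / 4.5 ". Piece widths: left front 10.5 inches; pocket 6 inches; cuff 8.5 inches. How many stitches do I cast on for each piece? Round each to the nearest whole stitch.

left front 47; pocket 27; cuff 38.

Rate = 20/4.5 = 4.444 sts per in.
left front: 10.5 × 4.444 = 46.67 → 47.
pocket: 6 × 4.444 = 26.67 → 27.
cuff: 8.5 × 4.444 = 37.78 → 38.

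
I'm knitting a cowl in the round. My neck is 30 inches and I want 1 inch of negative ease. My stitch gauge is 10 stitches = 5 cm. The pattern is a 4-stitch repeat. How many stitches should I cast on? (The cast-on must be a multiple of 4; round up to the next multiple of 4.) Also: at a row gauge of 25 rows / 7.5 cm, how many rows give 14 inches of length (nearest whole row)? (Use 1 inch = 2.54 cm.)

Cast on 148 stitches; work 119 rows.

Finished = 30 − 1 = 29 inches.
29 inches × 2.54 = 73.66 cm.
10/5 = 2 sts per cm; 73.66 × 2 = 147.32 sts.
Next multiple of 4 → 148.
14 inches = 35.56 cm; × 3.333 = 118.53 → 119 rows.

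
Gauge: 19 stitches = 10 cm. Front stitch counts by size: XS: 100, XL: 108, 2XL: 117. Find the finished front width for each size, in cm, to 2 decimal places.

XS 52.63 cm; XL 56.84 cm; 2XL 61.58 cm.

19/10 = 1.9 sts per cm.
XS: 100 / 1.9 = 52.632 → 52.63 cm.
XL: 108 / 1.9 = 56.842 → 56.84 cm.
2XL: 117 / 1.9 = 61.579 → 61.58 cm.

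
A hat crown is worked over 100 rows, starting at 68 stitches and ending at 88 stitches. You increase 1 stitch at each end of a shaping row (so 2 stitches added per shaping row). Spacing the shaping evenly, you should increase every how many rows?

Stitches to add: |88 − 68| = 20.
Shaping rows needed: 20 / 2 = 10.
100 rows / 10 = every 10 rows.

Increase every 10th row.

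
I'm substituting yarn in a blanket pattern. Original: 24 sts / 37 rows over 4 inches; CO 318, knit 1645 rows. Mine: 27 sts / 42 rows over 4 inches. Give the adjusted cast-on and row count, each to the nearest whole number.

Cast on 358 stitches; work 1867 rows.

Stitches: 318 × 27/24 = 357.75 → 358.
Rows: 1645 × 42/37 = 1867.30 → 1867.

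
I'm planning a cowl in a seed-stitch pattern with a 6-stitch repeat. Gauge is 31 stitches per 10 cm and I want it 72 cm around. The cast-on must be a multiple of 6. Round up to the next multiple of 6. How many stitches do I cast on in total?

CO 228 sts.

31 / 10 = 3.1 sts per cm.
72 × 3.1 = 223.20 sts.
Next multiple of 6: 228.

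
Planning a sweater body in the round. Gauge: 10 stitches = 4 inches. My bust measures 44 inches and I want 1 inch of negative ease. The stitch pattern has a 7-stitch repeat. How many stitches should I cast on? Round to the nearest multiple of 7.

Finished = 44 − 1 = 43 inches.
10 / 4 = 2.5 sts/in.
43 × 2.5 = 107.50 sts.
Nearest multiple of 7: 105.

Cast on 105 stitches.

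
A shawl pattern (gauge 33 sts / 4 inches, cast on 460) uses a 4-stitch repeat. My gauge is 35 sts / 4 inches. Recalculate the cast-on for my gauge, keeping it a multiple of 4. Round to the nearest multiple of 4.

488 stitches.

460 × 35 / 33 = 487.88.
Nearest multiple of 4: 488.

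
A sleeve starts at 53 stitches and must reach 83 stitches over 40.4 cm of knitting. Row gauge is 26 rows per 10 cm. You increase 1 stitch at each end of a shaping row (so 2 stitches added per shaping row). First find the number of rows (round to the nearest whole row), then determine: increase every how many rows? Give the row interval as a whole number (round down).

Increase every 7th row.

Rows = 40.4 × 2.6 = 105.0 → 105 rows.
Stitches to add: 30 → 15 shaping rows (at 2 st each).
105 / 15 = 7.00 → every 7 rows.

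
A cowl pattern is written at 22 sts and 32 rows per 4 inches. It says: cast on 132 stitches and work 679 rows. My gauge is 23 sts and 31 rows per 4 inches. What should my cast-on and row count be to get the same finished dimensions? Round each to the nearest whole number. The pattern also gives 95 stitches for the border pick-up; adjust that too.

Stitches: 132 × 23/22 = 138.00 → 138.
Rows: 679 × 31/32 = 657.78 → 658.
border pick-up: 95 × 23/22 = 99.32 → 99.

Cast on 138 stitches; work 658 rows; border pick-up 99 stitches.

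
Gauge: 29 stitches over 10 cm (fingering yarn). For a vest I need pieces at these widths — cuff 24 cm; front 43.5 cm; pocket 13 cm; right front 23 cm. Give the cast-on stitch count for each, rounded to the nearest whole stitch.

cuff 70; front 126; pocket 38; right front 67.

Rate = 29/10 = 2.9 sts per cm.
cuff: 24 × 2.9 = 69.60 → 70.
front: 43.5 × 2.9 = 126.15 → 126.
pocket: 13 × 2.9 = 37.70 → 38.
right front: 23 × 2.9 = 66.70 → 67.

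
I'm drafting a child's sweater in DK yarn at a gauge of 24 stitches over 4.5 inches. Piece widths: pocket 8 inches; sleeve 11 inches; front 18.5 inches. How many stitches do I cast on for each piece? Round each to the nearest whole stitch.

pocket 43; sleeve 59; front 99.

Rate = 24/4.5 = 5.333 sts per in.
pocket: 8 × 5.333 = 42.67 → 43.
sleeve: 11 × 5.333 = 58.67 → 59.
front: 18.5 × 5.333 = 98.67 → 99.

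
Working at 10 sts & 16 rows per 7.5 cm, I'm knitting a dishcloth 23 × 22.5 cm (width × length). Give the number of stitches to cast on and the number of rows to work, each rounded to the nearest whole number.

Cast on 31 stitches and work 48 rows.

Stitch gauge = 10/7.5 = 1.333 sts/cm; 23 × 1.333 = 30.67 → 31 sts.
Row gauge = 16/7.5 = 2.133 rows/cm; 22.5 × 2.133 = 48.00 → 48 rows.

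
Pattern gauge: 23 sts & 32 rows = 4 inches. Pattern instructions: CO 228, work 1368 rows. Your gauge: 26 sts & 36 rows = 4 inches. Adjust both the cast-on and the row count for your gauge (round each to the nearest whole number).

Cast on 258 stitches; work 1539 rows.

Stitches: 228 × 26/23 = 257.74 → 258.
Rows: 1368 × 36/32 = 1539.00 → 1539.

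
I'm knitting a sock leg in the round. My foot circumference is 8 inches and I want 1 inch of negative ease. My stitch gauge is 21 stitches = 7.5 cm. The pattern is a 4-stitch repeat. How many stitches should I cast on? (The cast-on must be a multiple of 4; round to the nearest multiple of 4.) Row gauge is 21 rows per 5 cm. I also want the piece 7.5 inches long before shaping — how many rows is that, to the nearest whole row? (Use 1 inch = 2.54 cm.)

Finished = 8 − 1 = 7 inches.
7 inches × 2.54 = 17.78 cm.
21/7.5 = 2.8 sts per cm; 17.78 × 2.8 = 49.78 sts.
Nearest multiple of 4 → 48.
7.5 inches = 19.05 cm; × 4.2 = 80.01 → 80 rows.

Cast on 48 stitches; work 80 rows.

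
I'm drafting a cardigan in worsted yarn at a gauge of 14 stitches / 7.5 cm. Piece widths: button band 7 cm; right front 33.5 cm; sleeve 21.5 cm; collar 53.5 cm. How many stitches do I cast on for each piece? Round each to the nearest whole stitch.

Rate = 14/7.5 = 1.867 sts per cm.
button band: 7 × 1.867 = 13.07 → 13.
right front: 33.5 × 1.867 = 62.53 → 63.
sleeve: 21.5 × 1.867 = 40.13 → 40.
collar: 53.5 × 1.867 = 99.87 → 100.

button band 13; right front 63; sleeve 40; collar 100.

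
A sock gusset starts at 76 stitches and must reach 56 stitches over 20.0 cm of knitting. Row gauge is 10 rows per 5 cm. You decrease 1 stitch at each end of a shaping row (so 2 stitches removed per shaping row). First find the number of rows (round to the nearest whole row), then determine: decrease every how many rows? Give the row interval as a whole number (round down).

Rows = 20.0 × 2 = 40.0 → 40 rows.
Stitches to remove: 20 → 10 shaping rows (at 2 st each).
40 / 10 = 4.00 → every 4 rows.

Decrease every 4th row.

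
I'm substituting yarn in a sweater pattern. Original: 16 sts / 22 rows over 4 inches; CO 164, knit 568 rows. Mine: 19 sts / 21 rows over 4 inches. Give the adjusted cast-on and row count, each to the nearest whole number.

Cast on 195 stitches; work 542 rows.

Stitches: 164 × 19/16 = 194.75 → 195.
Rows: 568 × 21/22 = 542.18 → 542.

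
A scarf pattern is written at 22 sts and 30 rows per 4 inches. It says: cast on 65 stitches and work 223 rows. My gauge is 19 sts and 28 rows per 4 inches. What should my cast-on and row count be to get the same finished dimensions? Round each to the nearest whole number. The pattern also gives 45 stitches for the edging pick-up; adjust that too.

Cast on 56 stitches; work 208 rows; edging pick-up 39 stitches.

Stitches: 65 × 19/22 = 56.14 → 56.
Rows: 223 × 28/30 = 208.13 → 208.
edging pick-up: 45 × 19/22 = 38.86 → 39.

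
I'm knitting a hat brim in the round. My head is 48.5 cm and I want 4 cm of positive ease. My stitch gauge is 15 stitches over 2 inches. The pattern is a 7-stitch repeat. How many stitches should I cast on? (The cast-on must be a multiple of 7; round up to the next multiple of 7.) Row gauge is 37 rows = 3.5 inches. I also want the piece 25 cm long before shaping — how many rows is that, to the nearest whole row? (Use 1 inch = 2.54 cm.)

Cast on 161 stitches; work 104 rows.

Finished = 48.5 + 4 = 52.5 cm.
52.5 cm × 1/2.54 = 20.67 inches.
15/2 = 7.5 sts per in; 20.67 × 7.5 = 155.02 sts.
Next multiple of 7 → 161.
25 cm = 9.84 inches; × 10.571 = 104.05 → 104 rows.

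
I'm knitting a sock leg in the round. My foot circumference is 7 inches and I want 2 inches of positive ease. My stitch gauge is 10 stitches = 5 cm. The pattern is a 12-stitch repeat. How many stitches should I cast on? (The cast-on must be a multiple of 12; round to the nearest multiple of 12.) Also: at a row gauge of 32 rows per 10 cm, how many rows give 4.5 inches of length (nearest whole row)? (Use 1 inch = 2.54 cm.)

Finished = 7 + 2 = 9 inches.
9 inches × 2.54 = 22.86 cm.
10/5 = 2 sts per cm; 22.86 × 2 = 45.72 sts.
Nearest multiple of 12 → 48.
4.5 inches = 11.43 cm; × 3.2 = 36.58 → 37 rows.

Cast on 48 stitches; work 37 rows.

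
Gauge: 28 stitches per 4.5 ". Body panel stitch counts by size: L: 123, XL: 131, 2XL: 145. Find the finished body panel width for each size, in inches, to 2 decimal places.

28/4.5 = 6.222 sts per in.
L: 123 / 6.222 = 19.768 → 19.77 in.
XL: 131 / 6.222 = 21.054 → 21.05 in.
2XL: 145 / 6.222 = 23.304 → 23.30 in.

L 19.77 inches; XL 21.05 inches; 2XL 23.30 inches.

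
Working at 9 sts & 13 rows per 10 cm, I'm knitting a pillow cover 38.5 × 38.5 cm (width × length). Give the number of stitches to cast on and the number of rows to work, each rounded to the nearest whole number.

Cast on 35 stitches and work 50 rows.

Stitch gauge = 9/10 = 0.9 sts/cm; 38.5 × 0.9 = 34.65 → 35 sts.
Row gauge = 13/10 = 1.3 rows/cm; 38.5 × 1.3 = 50.05 → 50 rows.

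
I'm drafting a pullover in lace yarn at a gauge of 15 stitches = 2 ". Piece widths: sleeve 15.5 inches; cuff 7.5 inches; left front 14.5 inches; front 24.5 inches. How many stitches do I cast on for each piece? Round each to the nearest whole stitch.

Rate = 15/2 = 7.5 sts per in.
sleeve: 15.5 × 7.5 = 116.25 → 116.
cuff: 7.5 × 7.5 = 56.25 → 56.
left front: 14.5 × 7.5 = 108.75 → 109.
front: 24.5 × 7.5 = 183.75 → 184.

sleeve 116; cuff 56; left front 109; front 184.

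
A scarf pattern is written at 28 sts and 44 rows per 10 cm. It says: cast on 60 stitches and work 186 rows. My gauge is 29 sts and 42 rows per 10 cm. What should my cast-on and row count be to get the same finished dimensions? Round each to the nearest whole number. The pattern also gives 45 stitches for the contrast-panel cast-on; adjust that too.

Cast on 62 stitches; work 178 rows; contrast-panel cast-on 47 stitches.

Stitches: 60 × 29/28 = 62.14 → 62.
Rows: 186 × 42/44 = 177.55 → 178.
contrast-panel cast-on: 45 × 29/28 = 46.61 → 47.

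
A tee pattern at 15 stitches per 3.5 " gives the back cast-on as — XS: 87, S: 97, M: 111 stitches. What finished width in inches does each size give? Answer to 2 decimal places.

15/3.5 = 4.286 sts per in.
XS: 87 / 4.286 = 20.300 → 20.30 in.
S: 97 / 4.286 = 22.633 → 22.63 in.
M: 111 / 4.286 = 25.900 → 25.90 in.

XS 20.30 inches; S 22.63 inches; M 25.90 inches.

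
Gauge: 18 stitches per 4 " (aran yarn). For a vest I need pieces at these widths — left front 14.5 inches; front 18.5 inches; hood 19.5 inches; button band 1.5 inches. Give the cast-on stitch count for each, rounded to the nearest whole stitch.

Rate = 18/4 = 4.5 sts per in.
left front: 14.5 × 4.5 = 65.25 → 65.
front: 18.5 × 4.5 = 83.25 → 83.
hood: 19.5 × 4.5 = 87.75 → 88.
button band: 1.5 × 4.5 = 6.75 → 7.

left front 65; front 83; hood 88; button band 7.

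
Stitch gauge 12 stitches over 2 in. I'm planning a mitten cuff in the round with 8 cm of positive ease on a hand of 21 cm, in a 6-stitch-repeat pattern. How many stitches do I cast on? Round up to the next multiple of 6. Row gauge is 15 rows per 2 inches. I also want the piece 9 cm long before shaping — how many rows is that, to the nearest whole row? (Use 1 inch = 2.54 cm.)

Finished = 21 + 8 = 29 cm.
29 cm × 1/2.54 = 11.42 inches.
12/2 = 6 sts per in; 11.42 × 6 = 68.50 sts.
Next multiple of 6 → 72.
9 cm = 3.54 inches; × 7.5 = 26.57 → 27 rows.

Cast on 72 stitches; work 27 rows.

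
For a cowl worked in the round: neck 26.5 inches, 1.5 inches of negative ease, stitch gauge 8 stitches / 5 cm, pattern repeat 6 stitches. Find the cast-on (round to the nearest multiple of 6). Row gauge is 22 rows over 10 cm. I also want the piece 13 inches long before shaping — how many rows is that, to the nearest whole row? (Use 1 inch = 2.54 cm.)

Finished = 26.5 − 1.5 = 25 inches.
25 inches × 2.54 = 63.50 cm.
8/5 = 1.6 sts per cm; 63.50 × 1.6 = 101.60 sts.
Nearest multiple of 6 → 102.
13 inches = 33.02 cm; × 2.2 = 72.64 → 73 rows.

Cast on 102 stitches; work 73 rows.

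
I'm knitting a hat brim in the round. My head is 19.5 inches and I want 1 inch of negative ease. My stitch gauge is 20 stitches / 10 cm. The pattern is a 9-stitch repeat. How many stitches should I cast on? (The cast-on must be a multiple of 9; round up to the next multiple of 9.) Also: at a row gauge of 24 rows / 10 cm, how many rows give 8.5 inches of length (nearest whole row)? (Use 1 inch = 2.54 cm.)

Cast on 99 stitches; work 52 rows.

Finished = 19.5 − 1 = 18.5 inches.
18.5 inches × 2.54 = 46.99 cm.
20/10 = 2 sts per cm; 46.99 × 2 = 93.98 sts.
Next multiple of 9 → 99.
8.5 inches = 21.59 cm; × 2.4 = 51.82 → 52 rows.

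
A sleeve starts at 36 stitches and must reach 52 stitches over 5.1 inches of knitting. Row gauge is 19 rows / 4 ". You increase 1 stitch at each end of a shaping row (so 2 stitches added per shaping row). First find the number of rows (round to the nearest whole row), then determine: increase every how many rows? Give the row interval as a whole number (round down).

Rows = 5.1 × 4.75 = 24.2 → 24 rows.
Stitches to add: 16 → 8 shaping rows (at 2 st each).
24 / 8 = 3.00 → every 3 rows.

Increase every 3rd row.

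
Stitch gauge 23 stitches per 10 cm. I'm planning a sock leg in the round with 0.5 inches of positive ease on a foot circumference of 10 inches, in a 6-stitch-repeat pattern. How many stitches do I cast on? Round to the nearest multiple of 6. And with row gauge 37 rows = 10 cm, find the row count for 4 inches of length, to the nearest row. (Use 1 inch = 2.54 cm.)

Cast on 60 stitches; work 38 rows.

Finished = 10 + 0.5 = 10.5 inches.
10.5 inches × 2.54 = 26.67 cm.
23/10 = 2.3 sts per cm; 26.67 × 2.3 = 61.34 sts.
Nearest multiple of 6 → 60.
4 inches = 10.16 cm; × 3.7 = 37.59 → 38 rows.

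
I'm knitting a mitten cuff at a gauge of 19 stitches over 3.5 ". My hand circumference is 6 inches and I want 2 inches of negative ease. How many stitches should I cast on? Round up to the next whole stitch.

Cast on 22 stitches.

Finished = 6 − 2 = 4 in.
19 / 3.5 = 5.429 sts per inch.
4.00 × 5.429 = 21.71 sts.
→ 22 sts.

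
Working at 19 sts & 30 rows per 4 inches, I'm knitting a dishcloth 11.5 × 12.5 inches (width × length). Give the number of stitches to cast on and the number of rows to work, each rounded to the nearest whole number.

Stitch gauge = 19/4 = 4.75 sts/in; 11.5 × 4.75 = 54.62 → 55 sts.
Row gauge = 30/4 = 7.5 rows/in; 12.5 × 7.5 = 93.75 → 94 rows.

Cast on 55 stitches and work 94 rows.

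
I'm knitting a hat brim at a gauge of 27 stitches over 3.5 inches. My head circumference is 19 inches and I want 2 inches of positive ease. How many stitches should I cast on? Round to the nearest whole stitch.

Finished = 19 + 2 = 21 in.
27 / 3.5 = 7.714 sts per inch.
21.00 × 7.714 = 162.00 sts.

CO 162 sts.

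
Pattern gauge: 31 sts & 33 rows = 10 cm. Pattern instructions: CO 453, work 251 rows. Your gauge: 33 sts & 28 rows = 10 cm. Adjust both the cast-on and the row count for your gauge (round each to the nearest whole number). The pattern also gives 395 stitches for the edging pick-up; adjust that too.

Stitches: 453 × 33/31 = 482.23 → 482.
Rows: 251 × 28/33 = 212.97 → 213.
edging pick-up: 395 × 33/31 = 420.48 → 420.

Cast on 482 stitches; work 213 rows; edging pick-up 420 stitches.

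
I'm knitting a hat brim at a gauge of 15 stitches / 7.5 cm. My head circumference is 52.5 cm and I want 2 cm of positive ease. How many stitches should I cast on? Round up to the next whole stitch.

Finished = 52.5 + 2 = 54.5 cm.
15 / 7.5 = 2 sts per cm.
54.50 × 2 = 109.00 sts.

109 stitches.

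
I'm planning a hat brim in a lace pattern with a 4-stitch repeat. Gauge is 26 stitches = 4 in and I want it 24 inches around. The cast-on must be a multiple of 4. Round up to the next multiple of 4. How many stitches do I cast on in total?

CO 156 sts.

26 / 4 = 6.5 sts per inch.
24 × 6.5 = 156.00 sts.
Next multiple of 4: 156.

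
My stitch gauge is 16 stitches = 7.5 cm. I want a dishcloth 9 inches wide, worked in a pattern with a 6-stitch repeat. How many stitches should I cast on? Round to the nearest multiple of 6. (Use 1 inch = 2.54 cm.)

9 in = 9 × 2.54 = 22.86 cm.
16 / 7.5 = 2.133 sts/cm.
22.86 × 2.133 = 48.77 sts.
→ 48.

CO 48 sts.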